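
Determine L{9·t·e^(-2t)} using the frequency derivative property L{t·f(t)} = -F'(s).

L{e^(-2t)} = 1/(s+2). By frequency derivative: L{t·e^(-2t)} = -d/ds[1/(s+2)] = -(-1)/(s+2)² = 1/(s+2)². Then L{9·t·e^(-2t)} = 9·1/(s+2)² = 9/(s+2)²

Final answer: 9/(s+2)²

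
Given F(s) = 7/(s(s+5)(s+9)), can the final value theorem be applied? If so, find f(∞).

Poles of sF(s) = 7/((s+5)(s+9)) are at s = -5 and s = -9, both in the left half-plane. Theorem applies. f(∞) = lim_{s→0} sF(s) = 7/(5·9) = 7/45

Final answer: 7/45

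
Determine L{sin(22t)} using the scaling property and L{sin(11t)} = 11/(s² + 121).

Using L{f(at)} = (1/a)F(s/a) with a=2: L{sin(22t)} = (1/2) · 11/((s/2)² + 121) = (1/2) · 11·4/(s² + 484) = 22/(s² + 484)

Final answer: 22/(s² + 484)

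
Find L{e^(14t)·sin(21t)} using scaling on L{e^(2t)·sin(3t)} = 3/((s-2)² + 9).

Scaling with a=7: L{e^(14t)·sin(21t)} = (1/7) · 3/((s/7-2)² + 9). Simplifying: 21/((s-14)² + 441)

Final answer: 21/((s-14)² + 441)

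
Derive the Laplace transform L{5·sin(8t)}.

L{sin(ωt)} = ω/(s² + ω²), so L{sin(8t)} = 8/(s² + 64). Then L{5·sin(8t)} = 5·8/(s² + 64) = 40/(s² + 64)

Final answer: 40/(s² + 64)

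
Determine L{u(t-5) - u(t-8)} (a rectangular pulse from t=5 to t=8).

L{u(t-a)} = e^(-as)/s. L{u(t-5) - u(t-8)} = (e^(-5s) - e^(-8s))/s

Final answer: (e^(-5s) - e^(-8s))/s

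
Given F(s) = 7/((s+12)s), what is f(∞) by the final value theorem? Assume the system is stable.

f(∞) = lim_{s→0} sF(s) = lim_{s→0} 7/(s+12) = 7/12

Final answer: 7/12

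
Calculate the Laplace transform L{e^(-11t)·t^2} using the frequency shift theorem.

L{e^(at)·t^n} = n!/(s-a)^(n+1), so L{e^(-11t)·t^2} = 2/(s+11)^3

Final answer: 2/(s+11)^3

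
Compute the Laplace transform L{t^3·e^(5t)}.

L{t^n·e^(at)} = n!/(s-a)^(n+1), so L{t^3·e^(5t)} = 6/(s-5)^4

Final answer: 6/(s-5)^4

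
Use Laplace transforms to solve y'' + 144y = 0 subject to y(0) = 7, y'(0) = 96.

L{y''} + 144L{y} = 0. s²Y - 7s - 96 + 144Y = 0. Y(s² + 144) = 7s + 96. Y = (7s + 96)/(s² + 144). Inverting: y(t) = 7cos(12t) + 8sin(12t)

Final answer: y(t) = 7cos(12t) + 8sin(12t)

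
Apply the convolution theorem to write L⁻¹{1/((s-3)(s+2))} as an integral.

1/((s-3)(s+2)) = (1/(s-3))·(1/(s+2)) = L{e^(3t)}·L{e^(-2t)}. So f(t) = e^(3t)*e^(-2t) = ∫₀ᵗ e^(3τ)·e^(-2(t-τ)) dτ

Final answer: ∫₀ᵗ e^(3τ)·e^(-2(t-τ)) dτ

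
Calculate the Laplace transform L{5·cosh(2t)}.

L{cosh(ωt)} = s/(s² - ω²), so L{cosh(2t)} = s/(s² - 4). Then L{5·cosh(2t)} = 5·s/(s² - 4) = 5s/(s² - 4)

Final answer: 5s/(s² - 4)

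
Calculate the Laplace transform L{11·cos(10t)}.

L{cos(ωt)} = s/(s² + ω²), so L{cos(10t)} = s/(s² + 100). Then L{11·cos(10t)} = 11·s/(s² + 100) = 11s/(s² + 100)

Final answer: 11s/(s² + 100)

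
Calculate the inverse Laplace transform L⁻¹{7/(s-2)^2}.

L⁻¹{n!/(s-a)^(n+1)} = t^n·e^(at) with n=1, a=2. So L⁻¹{1/(s-2)^2} = t·e^(2t), and L⁻¹{7/(s-2)^2} = (7/1)·t·e^(2t) = 7·t·e^(2t)

Final answer: 7·t·e^(2t)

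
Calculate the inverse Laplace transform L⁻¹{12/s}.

L⁻¹{c/s} = c, so L⁻¹{12/s} = 12

Final answer: 12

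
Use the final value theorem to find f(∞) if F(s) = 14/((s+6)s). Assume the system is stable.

f(∞) = lim_{s→0} sF(s) = lim_{s→0} 14/(s+6) = 7/3

Final answer: 7/3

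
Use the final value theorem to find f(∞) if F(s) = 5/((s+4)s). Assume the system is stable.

f(∞) = lim_{s→0} sF(s) = lim_{s→0} 5/(s+4) = 5/4

Final answer: 5/4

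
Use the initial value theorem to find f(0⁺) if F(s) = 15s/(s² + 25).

f(0⁺) = lim_{s→∞} s·15s/(s² + 25) = lim_{s→∞} 15s²/(s² + 25) = 15

Final answer: 15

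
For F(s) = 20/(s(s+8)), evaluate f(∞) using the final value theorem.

f(∞) = lim_{s→0} s·20/(s(s+8)) = lim_{s→0} 20/(s+8) = 20/8 = 5/2

Final answer: 5/2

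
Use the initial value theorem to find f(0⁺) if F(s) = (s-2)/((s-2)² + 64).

f(0⁺) = lim_{s→∞} sF(s) = lim_{s→∞} s(s-2)/((s-2)² + 64) = 1

Final answer: 1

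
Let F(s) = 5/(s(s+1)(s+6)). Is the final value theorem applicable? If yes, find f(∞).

Poles of sF(s) = 5/((s+1)(s+6)) are at s = -1 and s = -6, both in the left half-plane. Theorem applies. f(∞) = lim_{s→0} sF(s) = 5/(1·6) = 5/6

Final answer: 5/6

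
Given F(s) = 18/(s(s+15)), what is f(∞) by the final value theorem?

f(∞) = lim_{s→0} s·18/(s(s+15)) = lim_{s→0} 18/(s+15) = 18/15 = 6/5

Final answer: 6/5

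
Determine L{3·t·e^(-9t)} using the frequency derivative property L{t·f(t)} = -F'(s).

L{e^(-9t)} = 1/(s+9). By frequency derivative: L{t·e^(-9t)} = -d/ds[1/(s+9)] = -(-1)/(s+9)² = 1/(s+9)². Then L{3·t·e^(-9t)} = 3·1/(s+9)² = 3/(s+9)²

Final answer: 3/(s+9)²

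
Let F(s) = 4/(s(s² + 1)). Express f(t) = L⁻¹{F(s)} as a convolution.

4/(s(s² + 1)) = (1/s)·(4/(s² + 1)) = L{1}·L{4·sin(t)}. So f(t) = 1*(4·sin(t)) = ∫₀ᵗ 4·sin(τ) dτ

Final answer: ∫₀ᵗ 4·sin(τ) dτ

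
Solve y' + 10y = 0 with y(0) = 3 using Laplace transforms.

L{y'} + 10L{y} = 0. sY - 3 + 10Y = 0. Y(s+10) = 3. Y = 3/(s+10)

Final answer: y(t) = 3e^(-10t)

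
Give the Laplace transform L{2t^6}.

L{2t^6} = 2 · L{t^6} = 2 · 720/s^7 = 1440/s^7

Final answer: 1440/s^7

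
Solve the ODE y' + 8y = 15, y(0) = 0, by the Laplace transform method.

sY + 8Y = 15/s. Y = 15/(s(s+8)). Partial fractions: Y = 15/8/s - 15/8/(s+8)

Final answer: y(t) = 15/8(1 - e^(-8t))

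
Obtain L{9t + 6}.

L{9t + 6} = 9·L{t} + 6·L{1} = 9/s² + 6/s

Final answer: 9/s² + 6/s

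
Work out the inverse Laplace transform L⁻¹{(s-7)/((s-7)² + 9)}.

Using frequency shift, L⁻¹{(s-7)/((s-7)² + 9)} = e^(7t)·cos(3t)

Final answer: e^(7t)·cos(3t)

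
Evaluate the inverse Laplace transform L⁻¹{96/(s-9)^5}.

L⁻¹{n!/(s-a)^(n+1)} = t^n·e^(at) with n=4, a=9. So L⁻¹{24/(s-9)^5} = t^4·e^(9t), and L⁻¹{96/(s-9)^5} = (96/24)·t^4·e^(9t) = 4·t^4·e^(9t)

Final answer: 4·t^4·e^(9t)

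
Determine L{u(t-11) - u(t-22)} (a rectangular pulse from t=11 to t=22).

L{u(t-a)} = e^(-as)/s. L{u(t-11) - u(t-22)} = (e^(-11s) - e^(-22s))/s

Final answer: (e^(-11s) - e^(-22s))/s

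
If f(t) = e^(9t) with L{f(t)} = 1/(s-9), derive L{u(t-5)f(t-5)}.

Time shift theorem: L{u(t-a)f(t-a)} = e^(-as)F(s). Here a=5, F(s) = 1/(s-9), so L{u(t-5)f(t-5)} = e^(-5s)·1/(s-9)

Final answer: e^(-5s)·1/(s-9)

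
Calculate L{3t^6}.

L{t^n} = n!/s^(n+1). So L{3t^6} = 3·6!/s^7 = 2160/s^7

Final answer: 2160/s^7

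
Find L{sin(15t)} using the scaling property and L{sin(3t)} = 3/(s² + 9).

Using L{f(at)} = (1/a)F(s/a) with a=5: L{sin(15t)} = (1/5) · 3/((s/5)² + 9) = (1/5) · 3·25/(s² + 225) = 15/(s² + 225)

Final answer: 15/(s² + 225)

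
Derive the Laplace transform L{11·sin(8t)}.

L{sin(ωt)} = ω/(s² + ω²), so L{sin(8t)} = 8/(s² + 64). Then L{11·sin(8t)} = 11·8/(s² + 64) = 88/(s² + 64)

Final answer: 88/(s² + 64)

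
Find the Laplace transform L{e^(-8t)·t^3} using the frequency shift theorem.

L{e^(at)·t^n} = n!/(s-a)^(n+1), so L{e^(-8t)·t^3} = 6/(s+8)^4

Final answer: 6/(s+8)^4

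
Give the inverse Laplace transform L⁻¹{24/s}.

L⁻¹{c/s} = c, so L⁻¹{24/s} = 24

Final answer: 24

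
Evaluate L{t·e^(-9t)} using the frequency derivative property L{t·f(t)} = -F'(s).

L{e^(-9t)} = 1/(s+9). By frequency derivative: L{t·e^(-9t)} = -d/ds[1/(s+9)] = -(-1)/(s+9)² = 1/(s+9)²

Final answer: 1/(s+9)²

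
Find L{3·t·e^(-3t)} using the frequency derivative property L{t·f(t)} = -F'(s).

L{e^(-3t)} = 1/(s+3). By frequency derivative: L{t·e^(-3t)} = -d/ds[1/(s+3)] = -(-1)/(s+3)² = 1/(s+3)². Then L{3·t·e^(-3t)} = 3·1/(s+3)² = 3/(s+3)²

Final answer: 3/(s+3)²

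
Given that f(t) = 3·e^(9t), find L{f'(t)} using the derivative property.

f(0) = 3, F(s) = 3/(s-9). L{f'(t)} = s·F(s) - f(0) = 3s/(s-9) - 3 = (3s - 3(s-9))/(s-9) = 27/(s-9)

Final answer: 27/(s-9)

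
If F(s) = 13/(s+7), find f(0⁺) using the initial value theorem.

f(0⁺) = lim_{s→∞} s·13/(s+7) = lim_{s→∞} 13s/(s+7) = 13

Final answer: 13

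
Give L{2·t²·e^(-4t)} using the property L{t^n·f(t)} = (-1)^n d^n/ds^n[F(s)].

L{e^(-4t)} = 1/(s+4). d/ds[1/(s+4)] = -1/(s+4)². d²/ds²[1/(s+4)] = 2/(s+4)³. So L{t²·e^(-4t)} = (-1)² · 2/(s+4)³ = 2/(s+4)³. Then L{2·t²·e^(-4t)} = 2·2/(s+4)³ = 4/(s+4)³

Final answer: 4/(s+4)³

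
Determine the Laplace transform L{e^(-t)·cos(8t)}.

L{e^(at)·cos(ωt)} = (s-a)/((s-a)² + ω²), so L{e^(-t)·cos(8t)} = (s+1)/((s+1)² + 64)

Final answer: (s+1)/((s+1)² + 64)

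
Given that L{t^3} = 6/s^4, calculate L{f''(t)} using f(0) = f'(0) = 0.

L{f''(t)} = s²F(s) - sf(0) - f'(0) = s²·6/s^4 - 0 - 0 = 6/s^2

Final answer: 6/s^2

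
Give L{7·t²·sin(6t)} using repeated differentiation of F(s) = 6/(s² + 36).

F(s) = 6/(s² + 36). F'(s) = -12s/(s² + 36)². F''(s) = -12(36 - 3s²)/(s² + 36)³ = (36s² - 432)/(s² + 36)³. So L{t²·sin(6t)} = (-1)² F''(s) = (36s² - 432)/(s² + 36)³. Then L{7·t²·sin(6t)} = 7·(36s² - 432)/(s² + 36)³ = (252s² - 3024)/(s² + 36)³

Final answer: (252s² - 3024)/(s² + 36)³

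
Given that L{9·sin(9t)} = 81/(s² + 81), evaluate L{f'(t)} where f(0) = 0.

L{f'(t)} = s·F(s) - f(0) = s·81/(s² + 81) - 0 = 81s/(s² + 81)

Final answer: 81s/(s² + 81)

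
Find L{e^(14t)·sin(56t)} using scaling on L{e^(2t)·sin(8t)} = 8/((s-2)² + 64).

Scaling with a=7: L{e^(14t)·sin(56t)} = (1/7) · 8/((s/7-2)² + 64). Simplifying: 56/((s-14)² + 3136)

Final answer: 56/((s-14)² + 3136)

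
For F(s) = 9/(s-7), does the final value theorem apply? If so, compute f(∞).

sF(s) = 9s/(s-7) has a pole at s = 7 in the right half-plane. Theorem does NOT apply (unstable system; f(t) = 9·e^(7t) grows without bound).

Final answer: Not applicable (unstable)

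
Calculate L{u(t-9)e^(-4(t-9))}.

u(t-a)f(t-a) with f(t)=e^(-4t). L{e^(-4t)} = 1/(s+4). By time shift: e^(-9s)/(s+4)

Final answer: e^(-9s)/(s+4)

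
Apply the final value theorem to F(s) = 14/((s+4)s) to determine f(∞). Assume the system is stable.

f(∞) = lim_{s→0} sF(s) = lim_{s→0} 14/(s+4) = 7/2

Final answer: 7/2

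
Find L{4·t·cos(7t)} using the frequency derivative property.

L{cos(7t)} = s/(s² + 49). Derivative: d/ds[s/(s² + 49)] = [(s² + 49) - s·2s]/(s² + 49)² = (49 - s²)/(s² + 49)². So L{t·cos(7t)} = -F'(s) = (s² - 49)/(s² + 49)². Then L{4·t·cos(7t)} = 4·(s² - 49)/(s² + 49)²

Final answer: 4·(s² - 49)/(s² + 49)²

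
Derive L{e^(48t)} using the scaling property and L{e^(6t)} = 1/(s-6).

Using L{f(at)} = (1/a)F(s/a) with a=8 and f(t) = e^(6t): L{e^(48t)} = (1/8) · 1/((s/8)-6) = (1/8) · 8/(s-48) = 1/(s-48)

Final answer: 1/(s-48)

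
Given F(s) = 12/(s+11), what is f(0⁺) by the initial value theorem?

f(0⁺) = lim_{s→∞} s·12/(s+11) = lim_{s→∞} 12s/(s+11) = 12

Final answer: 12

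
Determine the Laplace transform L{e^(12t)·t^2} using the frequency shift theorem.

L{e^(at)·t^n} = n!/(s-a)^(n+1), so L{e^(12t)·t^2} = 2/(s-12)^3

Final answer: 2/(s-12)^3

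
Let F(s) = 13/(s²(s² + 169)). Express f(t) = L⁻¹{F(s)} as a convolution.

13/(s²(s² + 169)) = (1/s²)·(13/(s² + 169)) = L{t}·L{sin(13t)}. So f(t) = t*(sin(13t)) = ∫₀ᵗ τ·sin(13(t-τ)) dτ

Final answer: ∫₀ᵗ τ·sin(13(t-τ)) dτ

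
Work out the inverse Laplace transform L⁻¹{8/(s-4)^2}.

L⁻¹{n!/(s-a)^(n+1)} = t^n·e^(at) with n=1, a=4. So L⁻¹{1/(s-4)^2} = t·e^(4t), and L⁻¹{8/(s-4)^2} = (8/1)·t·e^(4t) = 8·t·e^(4t)

Final answer: 8·t·e^(4t)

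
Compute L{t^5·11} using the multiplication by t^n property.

L{11} = 11/s. d^1/ds^1[1/s] = -1/s². d^2/ds^2[1/s] = 2/s^3. d^3/ds^3[1/s] = -6/s^4. d^4/ds^4[1/s] = 24/s^5. d^5/ds^5[1/s] = -120/s^6. So L{t^5} = (-1)^{5}·-120/s^6 = 120/s^6. Then L{t^5·11} = 11·120/s^6 = 1320/s^6

Final answer: 1320/s^6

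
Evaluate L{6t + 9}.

L{6t + 9} = 6·L{t} + 9·L{1} = 6/s² + 9/s

Final answer: 6/s² + 9/s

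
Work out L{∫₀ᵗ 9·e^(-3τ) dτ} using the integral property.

L{∫₀ᵗ f(τ)dτ} = F(s)/s with F(s) = 9/(s+3), so L{∫₀ᵗ 9·e^(-3τ) dτ} = 9/(s(s+3))

Final answer: 9/(s(s+3))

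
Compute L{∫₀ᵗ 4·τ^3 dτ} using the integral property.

L{∫₀ᵗ f(τ)dτ} = F(s)/s with f(t) = 4t^3. F(s) = 24/s^4, so L{∫₀ᵗ 4·τ^3 dτ} = (24/s^4)/s = 24/s^5. (Check: ∫₀ᵗ 4·τ^3 dτ = 4t^4/4.)

Final answer: 24/s^5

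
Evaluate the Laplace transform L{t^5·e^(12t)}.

L{t^n·e^(at)} = n!/(s-a)^(n+1), so L{t^5·e^(12t)} = 120/(s-12)^6

Final answer: 120/(s-12)^6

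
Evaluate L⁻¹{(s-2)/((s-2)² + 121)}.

Using frequency shift: L⁻¹{(s-a)/((s-a)² + b²)} = e^(at)cos(bt). Here a=2, b=11

Final answer: e^(2t)·cos(11t)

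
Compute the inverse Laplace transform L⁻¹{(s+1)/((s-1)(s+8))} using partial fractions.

Using partial fractions, f(t) = (2e^t + 7e^(-8t))/9

Final answer: (2e^t + 7e^(-8t))/9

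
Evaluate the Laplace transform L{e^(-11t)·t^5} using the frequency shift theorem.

L{e^(at)·t^n} = n!/(s-a)^(n+1), so L{e^(-11t)·t^5} = 120/(s+11)^6

Final answer: 120/(s+11)^6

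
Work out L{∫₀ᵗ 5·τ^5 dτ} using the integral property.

L{∫₀ᵗ f(τ)dτ} = F(s)/s with f(t) = 5t^5. F(s) = 600/s^6, so L{∫₀ᵗ 5·τ^5 dτ} = (600/s^6)/s = 600/s^7. (Check: ∫₀ᵗ 5·τ^5 dτ = 5t^6/6.)

Final answer: 600/s^7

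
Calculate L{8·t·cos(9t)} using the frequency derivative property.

L{cos(9t)} = s/(s² + 81). Derivative: d/ds[s/(s² + 81)] = [(s² + 81) - s·2s]/(s² + 81)² = (81 - s²)/(s² + 81)². So L{t·cos(9t)} = -F'(s) = (s² - 81)/(s² + 81)². Then L{8·t·cos(9t)} = 8·(s² - 81)/(s² + 81)²

Final answer: 8·(s² - 81)/(s² + 81)²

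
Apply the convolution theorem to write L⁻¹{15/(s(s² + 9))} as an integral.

15/(s(s² + 9)) = (1/s)·(15/(s² + 9)) = L{1}·L{5·sin(3t)}. So f(t) = 1*(5·sin(3t)) = ∫₀ᵗ 5·sin(3τ) dτ

Final answer: ∫₀ᵗ 5·sin(3τ) dτ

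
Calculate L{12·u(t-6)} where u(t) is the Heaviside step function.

L{u(t-a)} = e^(-as)/s. Here a=6, so L{u(t-6)} = e^(-6s)/s, and L{12·u(t-6)} = 12·e^(-6s)/s

Final answer: 12·e^(-6s)/s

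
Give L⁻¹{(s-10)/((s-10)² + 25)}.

Using frequency shift: L⁻¹{(s-a)/((s-a)² + b²)} = e^(at)cos(bt). Here a=10, b=5

Final answer: e^(10t)·cos(5t)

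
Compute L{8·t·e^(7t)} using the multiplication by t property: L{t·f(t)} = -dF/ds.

Using L{t^n·e^(at)} = n!/(s-a)^(n+1), L{t·e^(7t)} = 1/(s-7)^2, so L{8·t·e^(7t)} = 8·1/(s-7)^2 = 8/(s-7)^2

Final answer: 8/(s-7)^2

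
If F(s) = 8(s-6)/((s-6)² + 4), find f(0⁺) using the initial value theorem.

f(0⁺) = lim_{s→∞} sF(s) = lim_{s→∞} 8s(s-6)/((s-6)² + 4) = 8

Final answer: 8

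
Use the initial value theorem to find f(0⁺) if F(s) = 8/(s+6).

f(0⁺) = lim_{s→∞} s·8/(s+6) = lim_{s→∞} 8s/(s+6) = 8

Final answer: 8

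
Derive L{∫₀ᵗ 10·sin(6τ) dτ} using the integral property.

L{∫₀ᵗ f(τ)dτ} = F(s)/s with F(s) = 60/(s² + 36), so the result is (60/(s² + 36))/s = 60/(s(s² + 36))

Final answer: 60/(s(s² + 36))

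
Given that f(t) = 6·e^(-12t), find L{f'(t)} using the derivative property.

f(0) = 6, F(s) = 6/(s+12). L{f'(t)} = s·F(s) - f(0) = 6s/(s+12) - 6 = (6s - 6(s+12))/(s+12) = -72/(s+12)

Final answer: -72/(s+12)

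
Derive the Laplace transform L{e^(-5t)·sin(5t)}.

L{e^(at)·sin(ωt)} = ω/((s-a)² + ω²), so L{e^(-5t)·sin(5t)} = 5/((s+5)² + 25)

Final answer: 5/((s+5)² + 25)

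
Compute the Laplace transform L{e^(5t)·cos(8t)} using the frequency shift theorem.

Frequency shift: L{e^(at)f(t)} = F(s-a). L{e^(5t)·cos(8t)} = (s-5)/((s-5)² + 64)

Final answer: (s-5)/((s-5)² + 64)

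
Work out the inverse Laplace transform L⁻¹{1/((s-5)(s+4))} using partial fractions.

Decompose: A/(s-5) + B/(s+4). A = 1/9, B = -1/9. f(t) = (e^(5t) - e^(-4t))/9

Final answer: (e^(5t) - e^(-4t))/9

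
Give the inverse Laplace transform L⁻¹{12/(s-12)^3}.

L⁻¹{n!/(s-a)^(n+1)} = t^n·e^(at) with n=2, a=12. So L⁻¹{2/(s-12)^3} = t^2·e^(12t), and L⁻¹{12/(s-12)^3} = (12/2)·t^2·e^(12t) = 6·t^2·e^(12t)

Final answer: 6·t^2·e^(12t)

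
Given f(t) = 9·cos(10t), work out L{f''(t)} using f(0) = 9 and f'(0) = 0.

F(s) = 9s/(s² + 100). L{f''(t)} = s²F(s) - sf(0) - f'(0) = 9s³/(s² + 100) - 9s = (9s³ - 9s(s² + 100))/(s² + 100) = -900s/(s² + 100)

Final answer: -900s/(s² + 100)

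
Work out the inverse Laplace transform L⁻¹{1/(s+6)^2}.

L⁻¹{n!/(s-a)^(n+1)} = t^n·e^(at), so L⁻¹{1/(s+6)^2} = t·e^(-6t)

Final answer: t·e^(-6t)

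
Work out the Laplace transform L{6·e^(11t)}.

L{e^(at)} = 1/(s-a), so L{e^(11t)} = 1/(s-11). Then L{6·e^(11t)} = 6/(s-11)

Final answer: 6/(s-11)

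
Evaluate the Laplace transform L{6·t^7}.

L{t^n} = n!/s^(n+1), so L{t^7} = 5040/s^8. Then L{6·t^7} = 6·5040/s^8 = 30240/s^8

Final answer: 30240/s^8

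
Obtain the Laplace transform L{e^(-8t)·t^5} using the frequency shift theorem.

L{e^(at)·t^n} = n!/(s-a)^(n+1), so L{e^(-8t)·t^5} = 120/(s+8)^6

Final answer: 120/(s+8)^6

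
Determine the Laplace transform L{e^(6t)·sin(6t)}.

L{e^(at)·sin(ωt)} = ω/((s-a)² + ω²), so L{e^(6t)·sin(6t)} = 6/((s-6)² + 36)

Final answer: 6/((s-6)² + 36)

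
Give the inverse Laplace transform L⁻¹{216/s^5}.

L⁻¹{n!/s^(n+1)} = t^n with n=4. So L⁻¹{24/s^5} = t^4, and L⁻¹{216/s^5} = (216/24)·t^4 = 9·t^4

Final answer: 9·t^4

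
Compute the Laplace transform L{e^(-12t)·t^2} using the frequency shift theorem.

L{e^(at)·t^n} = n!/(s-a)^(n+1), so L{e^(-12t)·t^2} = 2/(s+12)^3

Final answer: 2/(s+12)^3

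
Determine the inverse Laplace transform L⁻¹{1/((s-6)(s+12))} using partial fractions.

Decompose: A/(s-6) + B/(s+12). A = 1/18, B = -1/18. f(t) = (e^(6t) - e^(-12t))/18

Final answer: (e^(6t) - e^(-12t))/18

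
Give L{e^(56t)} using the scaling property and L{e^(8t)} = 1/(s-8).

Using L{f(at)} = (1/a)F(s/a) with a=7 and f(t) = e^(8t): L{e^(56t)} = (1/7) · 1/((s/7)-8) = (1/7) · 7/(s-56) = 1/(s-56)

Final answer: 1/(s-56)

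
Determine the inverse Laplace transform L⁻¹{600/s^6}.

L⁻¹{n!/s^(n+1)} = t^n with n=5. So L⁻¹{120/s^6} = t^5, and L⁻¹{600/s^6} = (600/120)·t^5 = 5·t^5

Final answer: 5·t^5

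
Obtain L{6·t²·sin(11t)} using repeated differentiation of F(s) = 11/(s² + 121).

F(s) = 11/(s² + 121). F'(s) = -22s/(s² + 121)². F''(s) = -22(121 - 3s²)/(s² + 121)³ = (66s² - 2662)/(s² + 121)³. So L{t²·sin(11t)} = (-1)² F''(s) = (66s² - 2662)/(s² + 121)³. Then L{6·t²·sin(11t)} = 6·(66s² - 2662)/(s² + 121)³ = (396s² - 15972)/(s² + 121)³

Final answer: (396s² - 15972)/(s² + 121)³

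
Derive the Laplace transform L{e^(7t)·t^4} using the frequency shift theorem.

L{e^(at)·t^n} = n!/(s-a)^(n+1), so L{e^(7t)·t^4} = 24/(s-7)^5

Final answer: 24/(s-7)^5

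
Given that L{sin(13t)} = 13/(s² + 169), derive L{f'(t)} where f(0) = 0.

L{f'(t)} = s·F(s) - f(0) = s·13/(s² + 169) - 0 = 13s/(s² + 169)

Final answer: 13s/(s² + 169)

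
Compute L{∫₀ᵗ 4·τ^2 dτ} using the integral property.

L{∫₀ᵗ f(τ)dτ} = F(s)/s with f(t) = 4t^2. F(s) = 8/s^3, so L{∫₀ᵗ 4·τ^2 dτ} = (8/s^3)/s = 8/s^4. (Check: ∫₀ᵗ 4·τ^2 dτ = 4t^3/3.)

Final answer: 8/s^4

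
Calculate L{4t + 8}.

L{4t + 8} = 4·L{t} + 8·L{1} = 4/s² + 8/s

Final answer: 4/s² + 8/s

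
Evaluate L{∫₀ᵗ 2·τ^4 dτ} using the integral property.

L{∫₀ᵗ f(τ)dτ} = F(s)/s with f(t) = 2t^4. F(s) = 48/s^5, so L{∫₀ᵗ 2·τ^4 dτ} = (48/s^5)/s = 48/s^6. (Check: ∫₀ᵗ 2·τ^4 dτ = 2t^5/5.)

Final answer: 48/s^6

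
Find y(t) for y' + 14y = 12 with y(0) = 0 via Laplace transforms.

sY + 14Y = 12/s. Y = 12/(s(s+14)). Partial fractions: Y = 6/7/s - 6/7/(s+14)

Final answer: y(t) = 6/7(1 - e^(-14t))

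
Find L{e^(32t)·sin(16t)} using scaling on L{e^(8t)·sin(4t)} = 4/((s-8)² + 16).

Scaling with a=4: L{e^(32t)·sin(16t)} = (1/4) · 4/((s/4-8)² + 16). Simplifying: 16/((s-32)² + 256)

Final answer: 16/((s-32)² + 256)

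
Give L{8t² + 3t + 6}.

L{8t² + 3t + 6} = 8·2/s³ + 3/s² + 6/s = 16/s³ + 3/s² + 6/s

Final answer: 16/s³ + 3/s² + 6/s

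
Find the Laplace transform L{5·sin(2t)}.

L{sin(ωt)} = ω/(s² + ω²), so L{sin(2t)} = 2/(s² + 4). Then L{5·sin(2t)} = 5·2/(s² + 4) = 10/(s² + 4)

Final answer: 10/(s² + 4)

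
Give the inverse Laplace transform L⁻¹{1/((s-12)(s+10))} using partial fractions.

Decompose: A/(s-12) + B/(s+10). A = 1/22, B = -1/22. f(t) = (e^(12t) - e^(-10t))/22

Final answer: (e^(12t) - e^(-10t))/22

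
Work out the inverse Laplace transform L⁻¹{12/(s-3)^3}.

L⁻¹{n!/(s-a)^(n+1)} = t^n·e^(at) with n=2, a=3. So L⁻¹{2/(s-3)^3} = t^2·e^(3t), and L⁻¹{12/(s-3)^3} = (12/2)·t^2·e^(3t) = 6·t^2·e^(3t)

Final answer: 6·t^2·e^(3t)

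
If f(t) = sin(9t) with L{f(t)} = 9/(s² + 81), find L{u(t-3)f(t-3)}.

Time shift theorem: L{u(t-a)f(t-a)} = e^(-as)F(s). Here a=3, F(s) = 9/(s² + 81), so L{u(t-3)f(t-3)} = e^(-3s)·9/(s² + 81)

Final answer: e^(-3s)·9/(s² + 81)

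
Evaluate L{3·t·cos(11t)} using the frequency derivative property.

L{cos(11t)} = s/(s² + 121). Derivative: d/ds[s/(s² + 121)] = [(s² + 121) - s·2s]/(s² + 121)² = (121 - s²)/(s² + 121)². So L{t·cos(11t)} = -F'(s) = (s² - 121)/(s² + 121)². Then L{3·t·cos(11t)} = 3·(s² - 121)/(s² + 121)²

Final answer: 3·(s² - 121)/(s² + 121)²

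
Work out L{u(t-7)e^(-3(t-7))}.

u(t-a)f(t-a) with f(t)=e^(-3t). L{e^(-3t)} = 1/(s+3). By time shift: e^(-7s)/(s+3)

Final answer: e^(-7s)/(s+3)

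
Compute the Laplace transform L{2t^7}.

L{2t^7} = 2 · L{t^7} = 2 · 5040/s^8 = 10080/s^8

Final answer: 10080/s^8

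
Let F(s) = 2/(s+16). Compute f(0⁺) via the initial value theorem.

f(0⁺) = lim_{s→∞} s·2/(s+16) = lim_{s→∞} 2s/(s+16) = 2

Final answer: 2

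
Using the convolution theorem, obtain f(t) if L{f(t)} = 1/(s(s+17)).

1/(s(s+17)) = (1/s)·(1/(s+17)) = L{1}·L{e^(-17t)}. By convolution, f(t) = 1*e^(-17t) = ∫₀ᵗ 1·e^(-17τ) dτ = (1 - e^(-17t))/17

Final answer: (1 - e^(-17t))/17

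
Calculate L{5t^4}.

L{t^n} = n!/s^(n+1). So L{5t^4} = 5·4!/s^5 = 120/s^5

Final answer: 120/s^5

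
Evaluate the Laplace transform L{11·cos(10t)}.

L{cos(ωt)} = s/(s² + ω²), so L{cos(10t)} = s/(s² + 100). Then L{11·cos(10t)} = 11·s/(s² + 100) = 11s/(s² + 100)

Final answer: 11s/(s² + 100)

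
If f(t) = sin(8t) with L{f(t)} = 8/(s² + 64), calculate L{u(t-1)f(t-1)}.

Time shift theorem: L{u(t-a)f(t-a)} = e^(-as)F(s). Here a=1, F(s) = 8/(s² + 64), so L{u(t-1)f(t-1)} = e^(-s)·8/(s² + 64)

Final answer: e^(-s)·8/(s² + 64)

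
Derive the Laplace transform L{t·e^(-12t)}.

L{t^n·e^(at)} = n!/(s-a)^(n+1), so L{t·e^(-12t)} = 1/(s+12)^2

Final answer: 1/(s+12)^2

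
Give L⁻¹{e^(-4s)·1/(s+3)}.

L⁻¹{1/(s+3)} = e^(-3t). By the time shift theorem, L⁻¹{e^(-as)F(s)} = u(t-a)f(t-a) with a=4, so L⁻¹{e^(-4s)·1/(s+3)} = u(t-4)·e^(-3(t-4))

Final answer: u(t-4)·e^(-3(t-4))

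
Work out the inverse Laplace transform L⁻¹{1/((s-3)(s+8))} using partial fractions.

Decompose: A/(s-3) + B/(s+8). A = 1/11, B = -1/11. f(t) = (e^(3t) - e^(-8t))/11

Final answer: (e^(3t) - e^(-8t))/11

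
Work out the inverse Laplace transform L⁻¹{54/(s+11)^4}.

L⁻¹{n!/(s-a)^(n+1)} = t^n·e^(at) with n=3, a=-11. So L⁻¹{6/(s+11)^4} = t^3·e^(-11t), and L⁻¹{54/(s+11)^4} = (54/6)·t^3·e^(-11t) = 9·t^3·e^(-11t)

Final answer: 9·t^3·e^(-11t)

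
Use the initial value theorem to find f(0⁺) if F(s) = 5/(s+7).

f(0⁺) = lim_{s→∞} s·5/(s+7) = lim_{s→∞} 5s/(s+7) = 5

Final answer: 5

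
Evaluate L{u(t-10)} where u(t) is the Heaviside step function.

L{u(t-a)} = e^(-as)/s. Here a=10, so L{u(t-10)} = e^(-10s)/s

Final answer: e^(-10s)/s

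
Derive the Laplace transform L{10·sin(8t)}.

L{sin(ωt)} = ω/(s² + ω²), so L{sin(8t)} = 8/(s² + 64). Then L{10·sin(8t)} = 10·8/(s² + 64) = 80/(s² + 64)

Final answer: 80/(s² + 64)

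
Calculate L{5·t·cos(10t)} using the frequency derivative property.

L{cos(10t)} = s/(s² + 100). Derivative: d/ds[s/(s² + 100)] = [(s² + 100) - s·2s]/(s² + 100)² = (100 - s²)/(s² + 100)². So L{t·cos(10t)} = -F'(s) = (s² - 100)/(s² + 100)². Then L{5·t·cos(10t)} = 5·(s² - 100)/(s² + 100)²

Final answer: 5·(s² - 100)/(s² + 100)²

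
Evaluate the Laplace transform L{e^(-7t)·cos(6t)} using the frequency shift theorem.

Frequency shift: L{e^(at)f(t)} = F(s-a). L{e^(-7t)·cos(6t)} = (s+7)/((s+7)² + 36)

Final answer: (s+7)/((s+7)² + 36)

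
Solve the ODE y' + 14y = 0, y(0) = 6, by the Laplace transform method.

L{y'} + 14L{y} = 0. sY - 6 + 14Y = 0. Y(s+14) = 6. Y = 6/(s+14)

Final answer: y(t) = 6e^(-14t)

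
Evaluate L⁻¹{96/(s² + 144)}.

This is the form c·a/(s² + a²) with a = 12, c = 8. L⁻¹ = 8·sin(12t)

Final answer: 8·sin(12t)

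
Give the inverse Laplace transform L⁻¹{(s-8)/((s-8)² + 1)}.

Using frequency shift, L⁻¹{(s-8)/((s-8)² + 1)} = e^(8t)·cos(t)

Final answer: e^(8t)·cos(t)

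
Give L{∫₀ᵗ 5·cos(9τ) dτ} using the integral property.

L{∫₀ᵗ f(τ)dτ} = F(s)/s with F(s) = 5s/(s² + 81), so the result is (5s/(s² + 81))/s = 5/(s² + 81)

Final answer: 5/(s² + 81)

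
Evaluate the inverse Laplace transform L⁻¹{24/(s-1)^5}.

L⁻¹{n!/(s-a)^(n+1)} = t^n·e^(at), so L⁻¹{24/(s-1)^5} = t^4·e^t

Final answer: t^4·e^t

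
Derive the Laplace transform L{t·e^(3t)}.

L{t^n·e^(at)} = n!/(s-a)^(n+1), so L{t·e^(3t)} = 1/(s-3)^2

Final answer: 1/(s-3)^2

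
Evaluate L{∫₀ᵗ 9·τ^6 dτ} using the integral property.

L{∫₀ᵗ f(τ)dτ} = F(s)/s with f(t) = 9t^6. F(s) = 6480/s^7, so L{∫₀ᵗ 9·τ^6 dτ} = (6480/s^7)/s = 6480/s^8. (Check: ∫₀ᵗ 9·τ^6 dτ = 9t^7/7.)

Final answer: 6480/s^8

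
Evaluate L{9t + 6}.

L{9t + 6} = 9·L{t} + 6·L{1} = 9/s² + 6/s

Final answer: 9/s² + 6/s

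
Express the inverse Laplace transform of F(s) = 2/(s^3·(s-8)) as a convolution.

2/(s^3·(s-8)) = (2/s^3)·(1/(s-8)) = L{t^2}·L{e^(8t)}. So f(t) = t^2*e^(8t) = ∫₀ᵗ τ^2·e^(8(t-τ)) dτ

Final answer: ∫₀ᵗ τ^2·e^(8(t-τ)) dτ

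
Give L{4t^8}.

L{t^n} = n!/s^(n+1). So L{4t^8} = 4·8!/s^9 = 161280/s^9

Final answer: 161280/s^9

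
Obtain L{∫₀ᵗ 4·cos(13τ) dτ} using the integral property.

L{∫₀ᵗ f(τ)dτ} = F(s)/s with F(s) = 4s/(s² + 169), so the result is (4s/(s² + 169))/s = 4/(s² + 169)

Final answer: 4/(s² + 169)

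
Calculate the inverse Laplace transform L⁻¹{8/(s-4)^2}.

L⁻¹{n!/(s-a)^(n+1)} = t^n·e^(at) with n=1, a=4. So L⁻¹{1/(s-4)^2} = t·e^(4t), and L⁻¹{8/(s-4)^2} = (8/1)·t·e^(4t) = 8·t·e^(4t)

Final answer: 8·t·e^(4t)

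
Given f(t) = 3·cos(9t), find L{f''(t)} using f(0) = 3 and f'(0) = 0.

F(s) = 3s/(s² + 81). L{f''(t)} = s²F(s) - sf(0) - f'(0) = 3s³/(s² + 81) - 3s = (3s³ - 3s(s² + 81))/(s² + 81) = -243s/(s² + 81)

Final answer: -243s/(s² + 81)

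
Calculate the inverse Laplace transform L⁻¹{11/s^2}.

L⁻¹{n!/s^(n+1)} = t^n with n=1. So L⁻¹{1/s^2} = t, and L⁻¹{11/s^2} = (11/1)·t = 11·t

Final answer: 11·t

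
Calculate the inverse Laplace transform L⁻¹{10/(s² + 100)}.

L⁻¹{10/(s² + 100)} = sin(10t)

Final answer: sin(10t)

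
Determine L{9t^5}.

L{t^n} = n!/s^(n+1). So L{9t^5} = 9·5!/s^6 = 1080/s^6

Final answer: 1080/s^6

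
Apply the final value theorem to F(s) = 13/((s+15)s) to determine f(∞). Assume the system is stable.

f(∞) = lim_{s→0} sF(s) = lim_{s→0} 13/(s+15) = 13/15

Final answer: 13/15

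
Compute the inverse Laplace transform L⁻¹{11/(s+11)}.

L⁻¹{1/(s-a)} = e^(at), so L⁻¹{1/(s+11)} = e^(-11t), and L⁻¹{11/(s+11)} = 11·e^(-11t)

Final answer: 11·e^(-11t)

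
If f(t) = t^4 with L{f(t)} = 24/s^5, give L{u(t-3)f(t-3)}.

Time shift theorem: L{u(t-a)f(t-a)} = e^(-as)F(s). Here a=3, F(s) = 24/s^5, so L{u(t-3)f(t-3)} = e^(-3s)·24/s^5

Final answer: e^(-3s)·24/s^5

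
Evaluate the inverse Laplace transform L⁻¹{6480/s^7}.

L⁻¹{n!/s^(n+1)} = t^n with n=6. So L⁻¹{720/s^7} = t^6, and L⁻¹{6480/s^7} = (6480/720)·t^6 = 9·t^6

Final answer: 9·t^6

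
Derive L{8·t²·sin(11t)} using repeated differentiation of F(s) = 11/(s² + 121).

F(s) = 11/(s² + 121). F'(s) = -22s/(s² + 121)². F''(s) = -22(121 - 3s²)/(s² + 121)³ = (66s² - 2662)/(s² + 121)³. So L{t²·sin(11t)} = (-1)² F''(s) = (66s² - 2662)/(s² + 121)³. Then L{8·t²·sin(11t)} = 8·(66s² - 2662)/(s² + 121)³ = (528s² - 21296)/(s² + 121)³

Final answer: (528s² - 21296)/(s² + 121)³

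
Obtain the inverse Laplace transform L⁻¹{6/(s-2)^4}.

L⁻¹{n!/(s-a)^(n+1)} = t^n·e^(at), so L⁻¹{6/(s-2)^4} = t^3·e^(2t)

Final answer: t^3·e^(2t)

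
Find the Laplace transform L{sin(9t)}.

L{sin(ωt)} = ω/(s² + ω²), so L{sin(9t)} = 9/(s² + 81)

Final answer: 9/(s² + 81)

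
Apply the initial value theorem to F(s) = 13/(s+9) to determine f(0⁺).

f(0⁺) = lim_{s→∞} s·13/(s+9) = lim_{s→∞} 13s/(s+9) = 13

Final answer: 13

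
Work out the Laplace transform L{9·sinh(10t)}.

L{sinh(ωt)} = ω/(s² - ω²), so L{sinh(10t)} = 10/(s² - 100). Then L{9·sinh(10t)} = 9·10/(s² - 100) = 90/(s² - 100)

Final answer: 90/(s² - 100)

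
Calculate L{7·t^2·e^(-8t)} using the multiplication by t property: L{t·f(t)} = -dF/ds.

Using L{t^n·e^(at)} = n!/(s-a)^(n+1), L{t^2·e^(-8t)} = 2/(s+8)^3, so L{7·t^2·e^(-8t)} = 7·2/(s+8)^3 = 14/(s+8)^3

Final answer: 14/(s+8)^3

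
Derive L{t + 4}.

L{t + 4} = L{t} + 4·L{1} = 1/s² + 4/s

Final answer: 1/s² + 4/s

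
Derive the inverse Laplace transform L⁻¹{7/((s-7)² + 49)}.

Using frequency shift, L⁻¹{7/((s-7)² + 49)} = e^(7t)·sin(7t)

Final answer: e^(7t)·sin(7t)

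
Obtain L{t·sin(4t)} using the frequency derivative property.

L{sin(4t)} = 4/(s² + 16). By L{t·f(t)} = -F'(s): -d/ds[4/(s² + 16)] = -(4)·(-2s)/(s² + 16)² = 8s/(s² + 16)²

Final answer: 8s/(s² + 16)²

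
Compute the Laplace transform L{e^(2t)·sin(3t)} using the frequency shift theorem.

Frequency shift: L{e^(at)f(t)} = F(s-a). L{e^(2t)·sin(3t)} = 3/((s-2)² + 9)

Final answer: 3/((s-2)² + 9)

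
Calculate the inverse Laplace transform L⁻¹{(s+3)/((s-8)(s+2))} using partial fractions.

Using partial fractions, f(t) = (11e^(8t) - e^(-2t))/10

Final answer: (11e^(8t) - e^(-2t))/10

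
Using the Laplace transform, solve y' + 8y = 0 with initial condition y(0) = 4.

L{y'} + 8L{y} = 0. sY - 4 + 8Y = 0. Y(s+8) = 4. Y = 4/(s+8)

Final answer: y(t) = 4e^(-8t)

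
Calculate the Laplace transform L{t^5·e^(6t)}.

L{t^n·e^(at)} = n!/(s-a)^(n+1), so L{t^5·e^(6t)} = 120/(s-6)^6

Final answer: 120/(s-6)^6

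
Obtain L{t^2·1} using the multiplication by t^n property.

L{1} = 1/s. d^1/ds^1[1/s] = -1/s². d^2/ds^2[1/s] = 2/s^3. So L{t^2} = (-1)^{2}·2/s^3 = 2/s^3

Final answer: 2/s^3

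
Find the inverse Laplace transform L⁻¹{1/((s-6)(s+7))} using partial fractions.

Decompose: A/(s-6) + B/(s+7). A = 1/13, B = -1/13. f(t) = (e^(6t) - e^(-7t))/13

Final answer: (e^(6t) - e^(-7t))/13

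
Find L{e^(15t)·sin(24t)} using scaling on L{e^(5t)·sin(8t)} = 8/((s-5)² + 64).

Scaling with a=3: L{e^(15t)·sin(24t)} = (1/3) · 8/((s/3-5)² + 64). Simplifying: 24/((s-15)² + 576)

Final answer: 24/((s-15)² + 576)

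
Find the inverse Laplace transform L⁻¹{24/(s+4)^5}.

L⁻¹{n!/(s-a)^(n+1)} = t^n·e^(at) with n=4, a=-4. So L⁻¹{24/(s+4)^5} = t^4·e^(-4t)

Final answer: t^4·e^(-4t)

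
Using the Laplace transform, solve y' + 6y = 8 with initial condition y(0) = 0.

sY + 6Y = 8/s. Y = 8/(s(s+6)). Partial fractions: Y = 4/3/s - 4/3/(s+6)

Final answer: y(t) = 4/3(1 - e^(-6t))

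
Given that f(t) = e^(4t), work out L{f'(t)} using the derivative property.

f(0) = 1, F(s) = 1/(s-4). L{f'(t)} = s·F(s) - f(0) = s/(s-4) - 1 = (s - (s-4))/(s-4) = 4/(s-4)

Final answer: 4/(s-4)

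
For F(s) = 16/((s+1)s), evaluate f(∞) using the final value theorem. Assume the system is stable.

f(∞) = lim_{s→0} sF(s) = lim_{s→0} 16/(s+1) = 16

Final answer: 16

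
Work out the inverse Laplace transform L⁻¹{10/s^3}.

L⁻¹{n!/s^(n+1)} = t^n with n=2. So L⁻¹{2/s^3} = t^2, and L⁻¹{10/s^3} = (10/2)·t^2 = 5·t^2

Final answer: 5·t^2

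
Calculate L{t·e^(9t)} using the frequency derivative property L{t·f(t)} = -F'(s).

L{e^(9t)} = 1/(s-9). By frequency derivative: L{t·e^(9t)} = -d/ds[1/(s-9)] = -(-1)/(s-9)² = 1/(s-9)²

Final answer: 1/(s-9)²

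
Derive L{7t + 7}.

L{7t + 7} = 7·L{t} + 7·L{1} = 7/s² + 7/s

Final answer: 7/s² + 7/s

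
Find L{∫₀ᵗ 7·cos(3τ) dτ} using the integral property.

L{∫₀ᵗ f(τ)dτ} = F(s)/s with F(s) = 7s/(s² + 9), so the result is (7s/(s² + 9))/s = 7/(s² + 9)

Final answer: 7/(s² + 9)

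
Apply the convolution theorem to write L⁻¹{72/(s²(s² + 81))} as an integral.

72/(s²(s² + 81)) = (1/s²)·(72/(s² + 81)) = L{t}·L{8·sin(9t)}. So f(t) = t*(8·sin(9t)) = ∫₀ᵗ 8τ·sin(9(t-τ)) dτ

Final answer: ∫₀ᵗ 8τ·sin(9(t-τ)) dτ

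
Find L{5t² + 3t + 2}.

L{5t² + 3t + 2} = 5·2/s³ + 3/s² + 2/s = 10/s³ + 3/s² + 2/s

Final answer: 10/s³ + 3/s² + 2/s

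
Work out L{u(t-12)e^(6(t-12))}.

u(t-a)f(t-a) with f(t)=e^(6t). L{e^(6t)} = 1/(s-6). By time shift: e^(-12s)/(s-6)

Final answer: e^(-12s)/(s-6)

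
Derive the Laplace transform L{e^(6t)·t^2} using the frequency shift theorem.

L{e^(at)·t^n} = n!/(s-a)^(n+1), so L{e^(6t)·t^2} = 2/(s-6)^3

Final answer: 2/(s-6)^3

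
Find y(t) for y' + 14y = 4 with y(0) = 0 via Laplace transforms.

sY + 14Y = 4/s. Y = 4/(s(s+14)). Partial fractions: Y = 2/7/s - 2/7/(s+14)

Final answer: y(t) = 2/7(1 - e^(-14t))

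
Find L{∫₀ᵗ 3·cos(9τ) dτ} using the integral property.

L{∫₀ᵗ f(τ)dτ} = F(s)/s with F(s) = 3s/(s² + 81), so the result is (3s/(s² + 81))/s = 3/(s² + 81)

Final answer: 3/(s² + 81)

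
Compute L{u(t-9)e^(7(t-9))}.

u(t-a)f(t-a) with f(t)=e^(7t). L{e^(7t)} = 1/(s-7). By time shift: e^(-9s)/(s-7)

Final answer: e^(-9s)/(s-7)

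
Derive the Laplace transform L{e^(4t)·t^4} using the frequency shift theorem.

L{e^(at)·t^n} = n!/(s-a)^(n+1), so L{e^(4t)·t^4} = 24/(s-4)^5

Final answer: 24/(s-4)^5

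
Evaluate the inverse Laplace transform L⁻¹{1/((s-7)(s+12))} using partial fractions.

Decompose: A/(s-7) + B/(s+12). A = 1/19, B = -1/19. f(t) = (e^(7t) - e^(-12t))/19

Final answer: (e^(7t) - e^(-12t))/19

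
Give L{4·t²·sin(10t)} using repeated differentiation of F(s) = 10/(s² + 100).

F(s) = 10/(s² + 100). F'(s) = -20s/(s² + 100)². F''(s) = -20(100 - 3s²)/(s² + 100)³ = (60s² - 2000)/(s² + 100)³. So L{t²·sin(10t)} = (-1)² F''(s) = (60s² - 2000)/(s² + 100)³. Then L{4·t²·sin(10t)} = 4·(60s² - 2000)/(s² + 100)³ = (240s² - 8000)/(s² + 100)³

Final answer: (240s² - 8000)/(s² + 100)³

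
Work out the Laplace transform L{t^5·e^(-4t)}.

L{t^n·e^(at)} = n!/(s-a)^(n+1), so L{t^5·e^(-4t)} = 120/(s+4)^6

Final answer: 120/(s+4)^6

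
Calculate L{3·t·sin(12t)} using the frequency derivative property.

L{sin(12t)} = 12/(s² + 144). By L{t·f(t)} = -F'(s): -d/ds[12/(s² + 144)] = -(12)·(-2s)/(s² + 144)² = 24s/(s² + 144)². Then L{3·t·sin(12t)} = 3·24s/(s² + 144)² = 72s/(s² + 144)²

Final answer: 72s/(s² + 144)²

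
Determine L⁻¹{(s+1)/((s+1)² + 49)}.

Using frequency shift: L⁻¹{(s-a)/((s-a)² + b²)} = e^(at)cos(bt). Here a=-1, b=7

Final answer: e^(-t)·cos(7t)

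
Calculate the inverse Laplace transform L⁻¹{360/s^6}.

L⁻¹{n!/s^(n+1)} = t^n with n=5. So L⁻¹{120/s^6} = t^5, and L⁻¹{360/s^6} = (360/120)·t^5 = 3·t^5

Final answer: 3·t^5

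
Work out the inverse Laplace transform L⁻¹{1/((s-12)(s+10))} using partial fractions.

Decompose: A/(s-12) + B/(s+10). A = 1/22, B = -1/22. f(t) = (e^(12t) - e^(-10t))/22

Final answer: (e^(12t) - e^(-10t))/22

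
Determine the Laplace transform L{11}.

L{11} = 11 · L{1} = 11/s

Final answer: 11/s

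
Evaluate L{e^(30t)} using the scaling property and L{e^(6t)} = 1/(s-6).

Using L{f(at)} = (1/a)F(s/a) with a=5 and f(t) = e^(6t): L{e^(30t)} = (1/5) · 1/((s/5)-6) = (1/5) · 5/(s-30) = 1/(s-30)

Final answer: 1/(s-30)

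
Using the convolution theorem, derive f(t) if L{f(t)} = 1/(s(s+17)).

1/(s(s+17)) = (1/s)·(1/(s+17)) = L{1}·L{e^(-17t)}. By convolution, f(t) = 1*e^(-17t) = ∫₀ᵗ 1·e^(-17τ) dτ = (1 - e^(-17t))/17

Final answer: (1 - e^(-17t))/17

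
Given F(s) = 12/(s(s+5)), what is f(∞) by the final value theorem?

f(∞) = lim_{s→0} s·12/(s(s+5)) = lim_{s→0} 12/(s+5) = 12/5 = 12/5

Final answer: 12/5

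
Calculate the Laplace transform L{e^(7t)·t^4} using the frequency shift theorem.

L{e^(at)·t^n} = n!/(s-a)^(n+1), so L{e^(7t)·t^4} = 24/(s-7)^5

Final answer: 24/(s-7)^5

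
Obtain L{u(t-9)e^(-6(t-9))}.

u(t-a)f(t-a) with f(t)=e^(-6t). L{e^(-6t)} = 1/(s+6). By time shift: e^(-9s)/(s+6)

Final answer: e^(-9s)/(s+6)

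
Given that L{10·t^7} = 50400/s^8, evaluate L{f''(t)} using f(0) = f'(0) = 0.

L{f''(t)} = s²F(s) - sf(0) - f'(0) = s²·50400/s^8 - 0 - 0 = 50400/s^6

Final answer: 50400/s^6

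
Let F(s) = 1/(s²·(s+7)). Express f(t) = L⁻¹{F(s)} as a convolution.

1/(s²·(s+7)) = (1/s^2)·(1/(s+7)) = L{t}·L{e^(-7t)}. So f(t) = t*e^(-7t) = ∫₀ᵗ τ·e^(-7(t-τ)) dτ

Final answer: ∫₀ᵗ τ·e^(-7(t-τ)) dτ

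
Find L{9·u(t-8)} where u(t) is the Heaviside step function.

L{u(t-a)} = e^(-as)/s. Here a=8, so L{u(t-8)} = e^(-8s)/s, and L{9·u(t-8)} = 9·e^(-8s)/s

Final answer: 9·e^(-8s)/s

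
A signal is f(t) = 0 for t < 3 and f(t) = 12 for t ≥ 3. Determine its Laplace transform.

f(t) = 12·u(t-3). L{u(t-3)} = e^(-3s)/s, so L{f(t)} = 12·e^(-3s)/s

Final answer: 12·e^(-3s)/s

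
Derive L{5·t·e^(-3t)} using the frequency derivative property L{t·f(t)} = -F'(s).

L{e^(-3t)} = 1/(s+3). By frequency derivative: L{t·e^(-3t)} = -d/ds[1/(s+3)] = -(-1)/(s+3)² = 1/(s+3)². Then L{5·t·e^(-3t)} = 5·1/(s+3)² = 5/(s+3)²

Final answer: 5/(s+3)²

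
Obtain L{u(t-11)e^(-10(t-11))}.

u(t-a)f(t-a) with f(t)=e^(-10t). L{e^(-10t)} = 1/(s+10). By time shift: e^(-11s)/(s+10)

Final answer: e^(-11s)/(s+10)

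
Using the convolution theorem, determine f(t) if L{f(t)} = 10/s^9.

10/s^9 = (10/s)·(1/s^8) = L{10}·L{t^7/5040}. By convolution, f(t) = 10*t^7/5040 = ∫₀ᵗ 10·τ^7/5040 dτ = 10·t^8/40320

Final answer: 10·t^8/40320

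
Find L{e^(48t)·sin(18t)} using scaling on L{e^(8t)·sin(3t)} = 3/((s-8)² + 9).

Scaling with a=6: L{e^(48t)·sin(18t)} = (1/6) · 3/((s/6-8)² + 9). Simplifying: 18/((s-48)² + 324)

Final answer: 18/((s-48)² + 324)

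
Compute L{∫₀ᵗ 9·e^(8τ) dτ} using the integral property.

L{∫₀ᵗ f(τ)dτ} = F(s)/s with F(s) = 9/(s-8), so L{∫₀ᵗ 9·e^(8τ) dτ} = 9/(s(s-8))

Final answer: 9/(s(s-8))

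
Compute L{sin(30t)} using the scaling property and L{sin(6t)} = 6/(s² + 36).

Using L{f(at)} = (1/a)F(s/a) with a=5: L{sin(30t)} = (1/5) · 6/((s/5)² + 36) = (1/5) · 6·25/(s² + 900) = 30/(s² + 900)

Final answer: 30/(s² + 900)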